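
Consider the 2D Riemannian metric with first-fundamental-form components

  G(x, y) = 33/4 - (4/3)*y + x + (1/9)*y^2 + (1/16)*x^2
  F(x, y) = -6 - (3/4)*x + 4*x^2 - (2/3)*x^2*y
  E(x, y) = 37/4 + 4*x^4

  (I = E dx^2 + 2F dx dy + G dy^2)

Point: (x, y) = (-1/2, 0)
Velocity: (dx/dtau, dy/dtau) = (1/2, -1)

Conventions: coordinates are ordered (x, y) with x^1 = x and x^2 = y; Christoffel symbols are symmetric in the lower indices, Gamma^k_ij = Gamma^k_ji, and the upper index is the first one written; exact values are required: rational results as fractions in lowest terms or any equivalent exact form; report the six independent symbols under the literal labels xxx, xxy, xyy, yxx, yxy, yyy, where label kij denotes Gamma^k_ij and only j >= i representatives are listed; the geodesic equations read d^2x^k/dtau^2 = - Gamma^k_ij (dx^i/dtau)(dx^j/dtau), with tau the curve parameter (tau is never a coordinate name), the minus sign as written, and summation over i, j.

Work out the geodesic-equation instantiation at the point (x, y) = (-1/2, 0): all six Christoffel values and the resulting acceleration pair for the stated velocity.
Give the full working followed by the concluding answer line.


E = 19/2, F = -37/8, G = 497/64 at the point
E_x = -2, E_y = 0, F_x = -19/4, F_y = -1/6, G_x = 15/16, G_y = -4/3
EG - F^2 = 6705/128;  g^inv = (128/6705) * [[497/64, 37/8], [37/8, 19/2]]
first-kind symbols [ij,l] = (1/2)(d_i g_jl + d_j g_il - d_l g_ij): [xx,x] = E_x/2 = -1, [xx,y] = F_x - E_y/2 = -19/4, [xy,x] = E_y/2 = 0, [xy,y] = G_x/2 = 15/32, [yy,x] = F_y - G_x/2 = -61/96, [yy,y] = G_y/2 = -2/3
Gamma^x_ij = (G*[ij,x] - F*[ij,y])/(EG - F^2), Gamma^y_ij = (E*[ij,y] - F*[ij,x])/(EG - F^2)
Gamma_xxx = -3806/6705, Gamma_xxy = 37/894, Gamma_xyy = -49261/321840, Gamma_yxx = -6368/6705, Gamma_yxy = 38/447, Gamma_yyy = -7121/40230
d^2x/dtau^2 = -(Gamma_xxx*(1/2)^2 + 2*Gamma_xxy*(1/2)*(-1) + Gamma_xyy*(-1)^2) = 108253/321840
d^2y/dtau^2 = -(Gamma_yxx*(1/2)^2 + 2*Gamma_yxy*(1/2)*(-1) + Gamma_yyy*(-1)^2) = 20093/40230

Answer: Gamma_xxx = -3806/6705, Gamma_xxy = 37/894, Gamma_xyy = -49261/321840, Gamma_yxx = -6368/6705, Gamma_yxy = 38/447, Gamma_yyy = -7121/40230; accelerations (d^2x/dtau^2, d^2y/dtau^2) = (108253/321840, 20093/40230)


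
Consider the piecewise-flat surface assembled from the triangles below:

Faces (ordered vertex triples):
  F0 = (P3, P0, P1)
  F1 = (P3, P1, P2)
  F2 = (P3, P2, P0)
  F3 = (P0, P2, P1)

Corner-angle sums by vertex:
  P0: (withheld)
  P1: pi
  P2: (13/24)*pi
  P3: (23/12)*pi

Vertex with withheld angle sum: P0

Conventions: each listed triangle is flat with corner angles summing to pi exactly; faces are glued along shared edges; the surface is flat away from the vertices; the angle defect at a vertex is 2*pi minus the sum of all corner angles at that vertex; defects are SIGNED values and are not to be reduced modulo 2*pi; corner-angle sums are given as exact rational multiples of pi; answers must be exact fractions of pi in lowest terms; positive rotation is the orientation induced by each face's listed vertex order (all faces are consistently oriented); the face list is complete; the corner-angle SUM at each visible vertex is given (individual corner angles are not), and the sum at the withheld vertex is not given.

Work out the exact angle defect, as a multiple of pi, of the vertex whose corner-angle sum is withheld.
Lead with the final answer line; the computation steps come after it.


Answer: defect(P0) = (35/24)*pi

V = 4, E = 6, F = 4; chi = V - E + F = 2
Gauss-Bonnet: total defect = 2*pi*chi = 4*pi; visible defects sum to (61/24)*pi


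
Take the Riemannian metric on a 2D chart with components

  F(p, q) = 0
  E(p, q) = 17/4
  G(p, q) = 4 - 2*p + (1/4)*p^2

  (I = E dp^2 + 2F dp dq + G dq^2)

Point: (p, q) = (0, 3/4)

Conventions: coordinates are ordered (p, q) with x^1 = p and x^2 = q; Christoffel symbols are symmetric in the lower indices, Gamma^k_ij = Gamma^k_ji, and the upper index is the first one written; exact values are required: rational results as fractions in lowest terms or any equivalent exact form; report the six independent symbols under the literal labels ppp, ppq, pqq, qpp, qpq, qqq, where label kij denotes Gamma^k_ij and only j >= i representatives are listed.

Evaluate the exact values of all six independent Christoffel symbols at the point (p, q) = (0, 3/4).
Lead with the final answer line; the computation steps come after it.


Answer: Gamma_ppp = 0, Gamma_ppq = 0, Gamma_pqq = 4/17, Gamma_qpp = 0, Gamma_qpq = -1/4, Gamma_qqq = 0

E = 17/4, F = 0, G = 4 at the point
E_p = 0, E_q = 0, F_p = 0, F_q = 0, G_p = -2, G_q = 0
EG - F^2 = 17;  g^inv = (1/17) * [[4, 0], [0, 17/4]]
first-kind symbols [ij,l] = (1/2)(d_i g_jl + d_j g_il - d_l g_ij): [pp,p] = E_p/2 = 0, [pp,q] = F_p - E_q/2 = 0, [pq,p] = E_q/2 = 0, [pq,q] = G_p/2 = -1, [qq,p] = F_q - G_p/2 = 1, [qq,q] = G_q/2 = 0
Gamma^p_ij = (G*[ij,p] - F*[ij,q])/(EG - F^2), Gamma^q_ij = (E*[ij,q] - F*[ij,p])/(EG - F^2)


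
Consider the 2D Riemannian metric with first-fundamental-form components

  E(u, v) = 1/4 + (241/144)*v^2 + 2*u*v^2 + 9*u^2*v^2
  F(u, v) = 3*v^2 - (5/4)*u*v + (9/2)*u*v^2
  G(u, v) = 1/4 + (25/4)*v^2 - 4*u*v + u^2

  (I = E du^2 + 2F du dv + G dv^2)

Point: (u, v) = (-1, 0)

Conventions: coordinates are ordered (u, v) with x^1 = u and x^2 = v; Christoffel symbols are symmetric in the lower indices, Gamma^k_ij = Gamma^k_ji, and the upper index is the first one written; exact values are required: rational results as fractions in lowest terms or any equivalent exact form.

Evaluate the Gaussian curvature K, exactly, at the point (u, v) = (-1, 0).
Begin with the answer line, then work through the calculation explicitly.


Answer: K = -7289/225

E = 1/4, F = 0, G = 5/4, EG - F^2 = 5/16 at the point
E_u = 0, E_v = 0, F_u = 0, F_v = 5/4, G_u = -2, G_v = 4
E_vv = 1249/72, F_uv = -5/4, G_uu = 2
K follows from Brioschi's formula, (det M1 - det M2)/(EG - F^2)^2.
M1 = [[-E_vv/2 + F_uv - G_uu/2, E_u/2, F_u - E_v/2], [F_v - G_u/2, E, F], [G_v/2, F, G]] = [[-1573/144, 0, 0], [9/4, 1/4, 0], [2, 0, 5/4]]; det M1 = -7865/2304
M2 = [[0, E_v/2, G_u/2], [E_v/2, E, F], [G_u/2, F, G]] = [[0, 0, -1], [0, 1/4, 0], [-1, 0, 5/4]]; det M2 = -1/4
det M1 - det M2 = -7289/2304; K = -7289/2304 / (5/16)^2 = -7289/225


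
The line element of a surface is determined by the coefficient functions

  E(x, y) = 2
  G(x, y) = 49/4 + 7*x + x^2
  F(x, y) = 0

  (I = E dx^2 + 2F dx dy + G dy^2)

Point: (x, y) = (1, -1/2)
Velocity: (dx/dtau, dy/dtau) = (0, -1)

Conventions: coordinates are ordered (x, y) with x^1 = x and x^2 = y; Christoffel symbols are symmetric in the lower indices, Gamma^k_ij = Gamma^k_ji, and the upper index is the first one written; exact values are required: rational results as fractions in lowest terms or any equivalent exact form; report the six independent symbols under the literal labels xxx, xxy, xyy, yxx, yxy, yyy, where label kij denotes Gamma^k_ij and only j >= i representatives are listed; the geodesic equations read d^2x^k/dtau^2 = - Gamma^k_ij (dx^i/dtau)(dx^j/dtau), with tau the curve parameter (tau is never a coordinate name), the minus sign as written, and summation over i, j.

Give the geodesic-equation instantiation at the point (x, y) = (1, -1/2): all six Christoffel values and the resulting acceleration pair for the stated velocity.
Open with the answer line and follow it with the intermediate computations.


Answer: Gamma_xxx = 0, Gamma_xxy = 0, Gamma_xyy = -9/4, Gamma_yxx = 0, Gamma_yxy = 2/9, Gamma_yyy = 0; accelerations (d^2x/dtau^2, d^2y/dtau^2) = (9/4, 0)

E = 2, F = 0, G = 81/4 at the point
E_x = 0, E_y = 0, F_x = 0, F_y = 0, G_x = 9, G_y = 0
EG - F^2 = 81/2;  g^inv = (2/81) * [[81/4, 0], [0, 2]]
first-kind symbols [ij,l] = (1/2)(d_i g_jl + d_j g_il - d_l g_ij): [xx,x] = E_x/2 = 0, [xx,y] = F_x - E_y/2 = 0, [xy,x] = E_y/2 = 0, [xy,y] = G_x/2 = 9/2, [yy,x] = F_y - G_x/2 = -9/2, [yy,y] = G_y/2 = 0
Gamma^x_ij = (G*[ij,x] - F*[ij,y])/(EG - F^2), Gamma^y_ij = (E*[ij,y] - F*[ij,x])/(EG - F^2)
Gamma_xxx = 0, Gamma_xxy = 0, Gamma_xyy = -9/4, Gamma_yxx = 0, Gamma_yxy = 2/9, Gamma_yyy = 0
d^2x/dtau^2 = -(Gamma_xxx*(0)^2 + 2*Gamma_xxy*(0)*(-1) + Gamma_xyy*(-1)^2) = 9/4
d^2y/dtau^2 = -(Gamma_yxx*(0)^2 + 2*Gamma_yxy*(0)*(-1) + Gamma_yyy*(-1)^2) = 0


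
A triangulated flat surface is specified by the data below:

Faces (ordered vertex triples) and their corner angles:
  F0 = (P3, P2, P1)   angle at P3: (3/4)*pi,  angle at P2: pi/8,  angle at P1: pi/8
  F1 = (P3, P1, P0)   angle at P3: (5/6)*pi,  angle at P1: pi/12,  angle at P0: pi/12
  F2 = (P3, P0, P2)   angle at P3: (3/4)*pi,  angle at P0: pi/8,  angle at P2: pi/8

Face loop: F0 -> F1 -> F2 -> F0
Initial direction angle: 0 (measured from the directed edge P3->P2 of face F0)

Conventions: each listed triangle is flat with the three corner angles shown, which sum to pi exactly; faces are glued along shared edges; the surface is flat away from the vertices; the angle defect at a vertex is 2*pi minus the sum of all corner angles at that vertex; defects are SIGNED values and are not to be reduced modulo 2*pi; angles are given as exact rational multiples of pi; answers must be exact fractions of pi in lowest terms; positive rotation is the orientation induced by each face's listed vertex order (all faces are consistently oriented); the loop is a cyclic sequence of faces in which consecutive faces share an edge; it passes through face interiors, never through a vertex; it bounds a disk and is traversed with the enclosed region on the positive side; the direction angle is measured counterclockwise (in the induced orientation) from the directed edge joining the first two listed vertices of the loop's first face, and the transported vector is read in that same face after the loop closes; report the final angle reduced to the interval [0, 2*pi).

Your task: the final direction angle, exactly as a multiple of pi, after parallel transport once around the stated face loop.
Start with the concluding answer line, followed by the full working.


Answer: final direction angle = (5/3)*pi

enclosed vertex P3: corner angles sum to (7/3)*pi, defect = 2*pi - (7/3)*pi = -pi/3
by Gauss-Bonnet the loop rotates the vector by the enclosed defect sum (positive orientation, mod 2*pi)
final angle = 0 - pi/3 = (5/3)*pi (mod 2*pi)


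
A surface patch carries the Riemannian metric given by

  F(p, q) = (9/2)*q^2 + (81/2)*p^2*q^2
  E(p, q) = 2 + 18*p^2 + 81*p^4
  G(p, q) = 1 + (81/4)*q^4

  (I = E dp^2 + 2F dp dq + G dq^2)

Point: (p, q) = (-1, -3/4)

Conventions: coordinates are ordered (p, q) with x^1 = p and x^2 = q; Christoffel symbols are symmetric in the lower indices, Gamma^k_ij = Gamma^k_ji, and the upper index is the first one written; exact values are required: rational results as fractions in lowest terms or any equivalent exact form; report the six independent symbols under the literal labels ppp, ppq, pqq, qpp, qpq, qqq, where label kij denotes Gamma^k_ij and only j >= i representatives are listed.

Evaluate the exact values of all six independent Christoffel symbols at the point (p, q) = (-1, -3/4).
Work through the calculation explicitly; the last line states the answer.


E = 101, F = 405/16, G = 7585/1024 at the point
E_p = -360, E_q = 0, F_p = -729/16, F_q = -135/2, G_p = 0, G_q = -2187/64
EG - F^2 = 109985/1024;  g^inv = (1024/109985) * [[7585/1024, -405/16], [-405/16, 101]]
first-kind symbols [ij,l] = (1/2)(d_i g_jl + d_j g_il - d_l g_ij): [pp,p] = E_p/2 = -180, [pp,q] = F_p - E_q/2 = -729/16, [pq,p] = E_q/2 = 0, [pq,q] = G_p/2 = 0, [qq,p] = F_q - G_p/2 = -135/2, [qq,q] = G_q/2 = -2187/128
Gamma^p_ij = (G*[ij,p] - F*[ij,q])/(EG - F^2), Gamma^q_ij = (E*[ij,q] - F*[ij,p])/(EG - F^2)

Answer: Gamma_ppp = -36864/21997, Gamma_ppq = 0, Gamma_pqq = -13824/21997, Gamma_qpp = -46656/109985, Gamma_qpq = 0, Gamma_qqq = -17496/109985


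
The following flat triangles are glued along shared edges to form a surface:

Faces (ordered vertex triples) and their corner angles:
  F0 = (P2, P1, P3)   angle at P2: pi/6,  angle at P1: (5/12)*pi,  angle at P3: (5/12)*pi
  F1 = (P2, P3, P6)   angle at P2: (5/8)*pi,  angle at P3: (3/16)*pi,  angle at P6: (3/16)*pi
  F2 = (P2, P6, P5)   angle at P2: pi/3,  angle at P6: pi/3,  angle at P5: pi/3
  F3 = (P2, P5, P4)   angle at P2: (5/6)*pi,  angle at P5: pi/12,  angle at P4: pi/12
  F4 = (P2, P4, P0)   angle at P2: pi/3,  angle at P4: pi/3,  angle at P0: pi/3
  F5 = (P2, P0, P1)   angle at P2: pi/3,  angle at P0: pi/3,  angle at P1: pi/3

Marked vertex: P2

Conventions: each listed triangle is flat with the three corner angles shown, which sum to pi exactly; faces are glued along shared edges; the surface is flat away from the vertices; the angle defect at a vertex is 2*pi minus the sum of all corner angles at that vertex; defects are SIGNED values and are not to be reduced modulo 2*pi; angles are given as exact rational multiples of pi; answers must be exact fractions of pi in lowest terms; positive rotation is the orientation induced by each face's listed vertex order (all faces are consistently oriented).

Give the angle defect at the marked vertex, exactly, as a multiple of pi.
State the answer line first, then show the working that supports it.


Answer: defect(P2) = (-5/8)*pi

Sum of corner angles at P2: (21/8)*pi
defect = 2*pi - (21/8)*pi


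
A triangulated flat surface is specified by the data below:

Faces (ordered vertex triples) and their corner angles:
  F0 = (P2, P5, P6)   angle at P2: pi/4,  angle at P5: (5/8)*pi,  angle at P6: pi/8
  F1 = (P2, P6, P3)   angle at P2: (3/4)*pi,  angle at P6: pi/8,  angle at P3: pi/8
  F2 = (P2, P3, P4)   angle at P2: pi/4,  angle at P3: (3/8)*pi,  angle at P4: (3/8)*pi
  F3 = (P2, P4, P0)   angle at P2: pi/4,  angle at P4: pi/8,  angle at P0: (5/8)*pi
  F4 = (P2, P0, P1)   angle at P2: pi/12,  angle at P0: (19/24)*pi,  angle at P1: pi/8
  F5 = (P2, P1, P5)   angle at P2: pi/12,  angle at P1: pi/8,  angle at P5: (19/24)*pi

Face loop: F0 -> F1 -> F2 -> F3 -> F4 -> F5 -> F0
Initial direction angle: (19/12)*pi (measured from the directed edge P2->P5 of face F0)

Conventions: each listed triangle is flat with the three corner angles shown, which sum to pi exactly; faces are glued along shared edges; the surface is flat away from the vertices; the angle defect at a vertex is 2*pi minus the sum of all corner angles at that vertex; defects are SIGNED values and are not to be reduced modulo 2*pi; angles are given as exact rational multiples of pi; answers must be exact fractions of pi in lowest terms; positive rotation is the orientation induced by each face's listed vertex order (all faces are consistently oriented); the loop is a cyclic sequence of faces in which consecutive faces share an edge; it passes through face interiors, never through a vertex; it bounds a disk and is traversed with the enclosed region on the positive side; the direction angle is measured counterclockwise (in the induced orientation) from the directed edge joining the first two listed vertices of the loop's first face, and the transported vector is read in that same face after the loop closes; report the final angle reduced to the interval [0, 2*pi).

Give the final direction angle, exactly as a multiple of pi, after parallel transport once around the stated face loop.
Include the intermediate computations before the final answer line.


enclosed vertex P2: corner angles sum to (5/3)*pi, defect = 2*pi - (5/3)*pi = pi/3
summing the enclosed defects onto the initial angle, mod 2*pi in the induced orientation:
final angle = (19/12)*pi + pi/3 = (23/12)*pi (mod 2*pi)

Answer: final direction angle = (23/12)*pi


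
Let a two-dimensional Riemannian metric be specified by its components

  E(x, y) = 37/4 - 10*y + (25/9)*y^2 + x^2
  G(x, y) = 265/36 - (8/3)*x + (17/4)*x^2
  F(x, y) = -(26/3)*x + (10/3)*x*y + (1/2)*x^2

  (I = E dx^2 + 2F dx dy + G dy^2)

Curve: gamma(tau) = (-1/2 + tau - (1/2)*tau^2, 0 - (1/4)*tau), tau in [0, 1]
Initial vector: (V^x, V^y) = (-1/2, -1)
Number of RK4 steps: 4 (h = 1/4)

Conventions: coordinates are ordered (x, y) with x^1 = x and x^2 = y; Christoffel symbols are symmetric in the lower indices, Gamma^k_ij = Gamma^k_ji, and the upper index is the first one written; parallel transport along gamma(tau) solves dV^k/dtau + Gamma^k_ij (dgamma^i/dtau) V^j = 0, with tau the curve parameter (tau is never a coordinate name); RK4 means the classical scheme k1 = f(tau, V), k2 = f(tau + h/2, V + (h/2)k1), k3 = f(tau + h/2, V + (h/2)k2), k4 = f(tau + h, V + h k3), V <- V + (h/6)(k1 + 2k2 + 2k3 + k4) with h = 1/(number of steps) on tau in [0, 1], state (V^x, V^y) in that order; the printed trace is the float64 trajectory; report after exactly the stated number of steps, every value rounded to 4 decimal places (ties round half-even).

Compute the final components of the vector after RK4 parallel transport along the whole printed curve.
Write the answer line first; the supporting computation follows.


Answer: V^x = -0.7034, V^y = -1.2051

gamma'(tau) = (1 - tau, -1/4); f(tau, V)^k = -Gamma^k_ij(gamma(tau)) gamma'^i(tau) V^j; h = 1/4; intermediate values shown to 6 dp
curve data and Christoffel symbols at the stage parameters:
  tau = 0.000000: gamma = (-0.500000, 0.000000), gamma' = (1.000000, -0.250000); Gamma_xxx = 0.188121, Gamma_xxy = -0.458239, Gamma_xyy = 0.240079, Gamma_yxx = -0.513006, Gamma_yxy = -0.145061, Gamma_yyy = -0.109702
  tau = 0.125000: gamma = (-0.382812, -0.031250), gamma' = (0.875000, -0.250000); Gamma_xxx = 0.138814, Gamma_xxy = -0.471043, Gamma_xyy = 0.200396, Gamma_yxx = -0.504521, Gamma_yxy = -0.149277, Gamma_yyy = -0.076352
  tau = 0.250000: gamma = (-0.281250, -0.062500), gamma' = (0.750000, -0.250000); Gamma_xxx = 0.099331, Gamma_xxy = -0.479647, Gamma_xyy = 0.172879, Gamma_yxx = -0.501286, Gamma_yxy = -0.155367, Gamma_yyy = -0.051893
  tau = 0.375000: gamma = (-0.195312, -0.093750), gamma' = (0.625000, -0.250000); Gamma_xxx = 0.067682, Gamma_xxy = -0.485187, Gamma_xyy = 0.153394, Gamma_yxx = -0.501494, Gamma_yxy = -0.162016, Gamma_yyy = -0.033806
  tau = 0.500000: gamma = (-0.125000, -0.125000), gamma' = (0.500000, -0.250000); Gamma_xxx = 0.042709, Gamma_xxy = -0.488186, Gamma_xyy = 0.139348, Gamma_yxx = -0.503803, Gamma_yxy = -0.168342, Gamma_yyy = -0.020527
  tau = 0.625000: gamma = (-0.070312, -0.156250), gamma' = (0.375000, -0.250000); Gamma_xxx = 0.023755, Gamma_xxy = -0.488859, Gamma_xyy = 0.129070, Gamma_yxx = -0.507184, Gamma_yxy = -0.173741, Gamma_yyy = -0.011057
  tau = 0.750000: gamma = (-0.031250, -0.187500), gamma' = (0.250000, -0.250000); Gamma_xxx = 0.010454, Gamma_xxy = -0.487286, Gamma_xyy = 0.121472, Gamma_yxx = -0.510851, Gamma_yxy = -0.177808, Gamma_yyy = -0.004743
  tau = 0.875000: gamma = (-0.007812, -0.218750), gamma' = (0.125000, -0.250000); Gamma_xxx = 0.002589, Gamma_xxy = -0.483506, Gamma_xyy = 0.115862, Gamma_yxx = -0.514236, Gamma_yxy = -0.180303, Gamma_yyy = -0.001153
  tau = 1.000000: gamma = (0.000000, -0.250000), gamma' = (0.000000, -0.250000); Gamma_xxx = 0.000000, Gamma_xxy = -0.477577, Gamma_xyy = 0.111823, Gamma_yxx = -0.516981, Gamma_yxy = -0.181132, Gamma_yyy = 0.000000
step 0: V^x = -0.5000, V^y = -1.0000
step 1: k1 = (-0.366918, -0.356006), k2 = (-0.352249, -0.337097), k3 = (-0.351595, -0.336092), k4 = (-0.322519, -0.310447); V <- V + (h/6)(k1 + 2k2 + 2k3 + k4): V^x = -0.5874, V^y = -1.0839
step 2: k1 = (-0.322557, -0.310256), k2 = (-0.280796, -0.275509), k3 = (-0.280166, -0.273681), k4 = (-0.227133, -0.229013); V <- V + (h/6)(k1 + 2k2 + 2k3 + k4): V^x = -0.6570, V^y = -1.1521
step 3: k1 = (-0.227138, -0.228917), k2 = (-0.164676, -0.174255), k3 = (-0.164227, -0.172683), k4 = (-0.095042, -0.109838); V <- V + (h/6)(k1 + 2k2 + 2k3 + k4): V^x = -0.6979, V^y = -1.1951
step 4: k1 = (-0.095048, -0.109813), k2 = (-0.022055, -0.040527), k3 = (-0.022387, -0.040159), k4 = (0.050298, 0.031855); V <- V + (h/6)(k1 + 2k2 + 2k3 + k4): V^x = -0.7034, V^y = -1.2051


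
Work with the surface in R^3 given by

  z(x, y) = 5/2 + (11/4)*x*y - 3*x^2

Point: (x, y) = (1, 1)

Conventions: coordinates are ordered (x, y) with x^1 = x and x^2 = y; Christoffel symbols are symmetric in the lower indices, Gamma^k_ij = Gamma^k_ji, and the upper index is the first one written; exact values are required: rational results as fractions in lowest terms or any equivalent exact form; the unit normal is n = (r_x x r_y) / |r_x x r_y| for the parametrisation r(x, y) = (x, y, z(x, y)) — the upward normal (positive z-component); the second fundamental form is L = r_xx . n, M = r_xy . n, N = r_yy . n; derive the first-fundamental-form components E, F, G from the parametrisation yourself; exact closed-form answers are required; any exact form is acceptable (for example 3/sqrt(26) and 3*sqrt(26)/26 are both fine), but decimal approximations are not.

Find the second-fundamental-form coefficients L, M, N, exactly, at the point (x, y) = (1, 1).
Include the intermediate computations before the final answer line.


z_x = -13/4, z_y = 11/4, z_xx = -6, z_xy = 11/4, z_yy = 0
E = 185/16, F = -143/16, G = 137/16; answer radicand W^2 = 153/8
unnormalised second-form numerators: l = -6, m = 11/4, n = 0; L = l/sqrt(153/8), and similarly M = m/sqrt(W^2), N = n/sqrt(W^2)

Answer: L = -4*sqrt(34)/17, M = 11*sqrt(34)/102, N = 0


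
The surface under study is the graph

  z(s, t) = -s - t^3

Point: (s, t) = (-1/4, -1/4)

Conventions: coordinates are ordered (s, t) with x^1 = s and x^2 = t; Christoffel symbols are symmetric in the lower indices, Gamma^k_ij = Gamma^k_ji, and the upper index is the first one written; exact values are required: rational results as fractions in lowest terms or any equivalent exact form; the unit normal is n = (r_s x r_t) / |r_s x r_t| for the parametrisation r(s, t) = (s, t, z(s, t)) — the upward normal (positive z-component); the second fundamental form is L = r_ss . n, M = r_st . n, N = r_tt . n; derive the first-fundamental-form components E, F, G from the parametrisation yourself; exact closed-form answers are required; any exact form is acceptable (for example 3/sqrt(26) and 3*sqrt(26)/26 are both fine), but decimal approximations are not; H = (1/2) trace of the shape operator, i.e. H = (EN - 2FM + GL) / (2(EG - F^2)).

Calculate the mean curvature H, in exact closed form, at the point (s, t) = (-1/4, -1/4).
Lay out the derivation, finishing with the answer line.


z_s = -1, z_t = -3/16, z_ss = 0, z_st = 0, z_tt = 3/2
E = 2, F = 3/16, G = 265/256; answer radicand W^2 = 521/256
unnormalised second-form numerators: l = 0, m = 0, n = 3/2; L = l/sqrt(521/256), and similarly M = m/sqrt(W^2), N = n/sqrt(W^2)
H = (E*n - 2*F*m + G*l) / (2*(EG - F^2)*sqrt(W^2)); E*n - 2*F*m + G*l = 3, EG - F^2 = 521/256, so H = (384/521)/sqrt(521/256)

Answer: H = 6144*sqrt(521)/271441


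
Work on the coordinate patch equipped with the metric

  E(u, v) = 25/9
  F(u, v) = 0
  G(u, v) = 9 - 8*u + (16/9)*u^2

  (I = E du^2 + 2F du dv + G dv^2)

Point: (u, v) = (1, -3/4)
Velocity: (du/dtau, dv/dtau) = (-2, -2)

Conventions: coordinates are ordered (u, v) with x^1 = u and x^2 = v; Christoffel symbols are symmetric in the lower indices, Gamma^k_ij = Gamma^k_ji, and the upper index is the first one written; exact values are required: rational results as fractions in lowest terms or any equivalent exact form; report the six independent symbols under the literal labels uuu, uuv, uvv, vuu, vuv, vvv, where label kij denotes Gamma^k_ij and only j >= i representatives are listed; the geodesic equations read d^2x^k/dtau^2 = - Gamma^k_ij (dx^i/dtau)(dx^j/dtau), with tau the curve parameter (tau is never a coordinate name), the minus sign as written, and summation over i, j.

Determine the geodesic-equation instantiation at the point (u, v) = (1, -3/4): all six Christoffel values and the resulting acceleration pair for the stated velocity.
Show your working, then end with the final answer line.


E = 25/9, F = 0, G = 25/9 at the point
E_u = 0, E_v = 0, F_u = 0, F_v = 0, G_u = -40/9, G_v = 0
EG - F^2 = 625/81;  g^inv = (81/625) * [[25/9, 0], [0, 25/9]]
first-kind symbols [ij,l] = (1/2)(d_i g_jl + d_j g_il - d_l g_ij): [uu,u] = E_u/2 = 0, [uu,v] = F_u - E_v/2 = 0, [uv,u] = E_v/2 = 0, [uv,v] = G_u/2 = -20/9, [vv,u] = F_v - G_u/2 = 20/9, [vv,v] = G_v/2 = 0
Gamma^u_ij = (G*[ij,u] - F*[ij,v])/(EG - F^2), Gamma^v_ij = (E*[ij,v] - F*[ij,u])/(EG - F^2)
Gamma_uuu = 0, Gamma_uuv = 0, Gamma_uvv = 4/5, Gamma_vuu = 0, Gamma_vuv = -4/5, Gamma_vvv = 0
d^2u/dtau^2 = -(Gamma_uuu*(-2)^2 + 2*Gamma_uuv*(-2)*(-2) + Gamma_uvv*(-2)^2) = -16/5
d^2v/dtau^2 = -(Gamma_vuu*(-2)^2 + 2*Gamma_vuv*(-2)*(-2) + Gamma_vvv*(-2)^2) = 32/5

Answer: Gamma_uuu = 0, Gamma_uuv = 0, Gamma_uvv = 4/5, Gamma_vuu = 0, Gamma_vuv = -4/5, Gamma_vvv = 0; accelerations (d^2u/dtau^2, d^2v/dtau^2) = (-16/5, 32/5)


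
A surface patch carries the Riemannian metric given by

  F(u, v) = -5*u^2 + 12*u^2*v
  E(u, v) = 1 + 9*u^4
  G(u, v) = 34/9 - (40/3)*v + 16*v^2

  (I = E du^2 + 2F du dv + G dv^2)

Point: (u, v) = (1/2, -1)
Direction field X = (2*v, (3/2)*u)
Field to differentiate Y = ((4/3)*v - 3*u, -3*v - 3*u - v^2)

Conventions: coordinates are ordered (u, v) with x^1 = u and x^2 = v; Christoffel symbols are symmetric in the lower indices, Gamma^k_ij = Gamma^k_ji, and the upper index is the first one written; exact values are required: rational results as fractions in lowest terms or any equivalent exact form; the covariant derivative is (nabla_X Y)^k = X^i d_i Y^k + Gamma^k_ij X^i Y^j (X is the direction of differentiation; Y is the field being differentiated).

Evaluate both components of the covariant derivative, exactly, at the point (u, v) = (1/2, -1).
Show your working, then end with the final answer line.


E = 25/16, F = -17/4, G = 298/9 at the point
E_u = 9/2, E_v = 0, F_u = -17, F_v = 3, G_u = 0, G_v = -136/3
EG - F^2 = 4849/144;  g^inv = (144/4849) * [[298/9, 17/4], [17/4, 25/16]]
first-kind symbols [ij,l] = (1/2)(d_i g_jl + d_j g_il - d_l g_ij): [uu,u] = E_u/2 = 9/4, [uu,v] = F_u - E_v/2 = -17, [uv,u] = E_v/2 = 0, [uv,v] = G_u/2 = 0, [vv,u] = F_v - G_u/2 = 3, [vv,v] = G_v/2 = -68/3
Gamma^u_ij = (G*[ij,u] - F*[ij,v])/(EG - F^2), Gamma^v_ij = (E*[ij,v] - F*[ij,u])/(EG - F^2)
Gamma_uuu = 324/4849, Gamma_uuv = 0, Gamma_uvv = 432/4849, Gamma_vuu = -2448/4849, Gamma_vuv = 0, Gamma_vvv = -3264/4849
X = (-2, 3/4), Y = (-17/6, 1/2) at the point

Answer: (nabla_X Y)^u = 35941/4849, (nabla_X Y)^v = 41445/19396


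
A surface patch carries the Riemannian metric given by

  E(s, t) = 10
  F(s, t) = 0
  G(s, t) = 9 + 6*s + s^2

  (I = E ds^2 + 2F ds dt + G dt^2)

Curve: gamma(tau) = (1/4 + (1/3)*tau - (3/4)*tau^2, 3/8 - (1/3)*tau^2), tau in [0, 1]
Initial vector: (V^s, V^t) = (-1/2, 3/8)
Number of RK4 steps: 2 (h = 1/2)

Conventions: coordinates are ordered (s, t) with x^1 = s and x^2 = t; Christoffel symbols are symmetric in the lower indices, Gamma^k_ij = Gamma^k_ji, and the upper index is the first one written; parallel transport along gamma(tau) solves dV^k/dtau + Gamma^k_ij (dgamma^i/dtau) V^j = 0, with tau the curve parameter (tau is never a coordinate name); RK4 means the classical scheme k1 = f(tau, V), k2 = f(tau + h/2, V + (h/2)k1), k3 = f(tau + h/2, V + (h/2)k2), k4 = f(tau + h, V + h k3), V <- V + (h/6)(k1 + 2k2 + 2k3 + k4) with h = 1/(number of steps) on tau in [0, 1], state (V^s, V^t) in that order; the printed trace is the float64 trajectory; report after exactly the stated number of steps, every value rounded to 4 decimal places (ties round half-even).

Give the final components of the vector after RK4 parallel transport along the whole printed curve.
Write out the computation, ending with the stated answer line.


gamma'(tau) = (1/3 - (3/2)*tau, -(2/3)*tau); f(tau, V)^k = -Gamma^k_ij(gamma(tau)) gamma'^i(tau) V^j; h = 1/2; intermediate values shown to 6 dp
curve data and Christoffel symbols at the stage parameters:
  tau = 0.000000: gamma = (0.250000, 0.375000), gamma' = (0.333333, 0.000000); Gamma_sss = 0.000000, Gamma_sst = 0.000000, Gamma_stt = -0.325000, Gamma_tss = 0.000000, Gamma_tst = 0.307692, Gamma_ttt = 0.000000
  tau = 0.250000: gamma = (0.286458, 0.354167), gamma' = (-0.041667, -0.166667); Gamma_sss = 0.000000, Gamma_sst = 0.000000, Gamma_stt = -0.328646, Gamma_tss = 0.000000, Gamma_tst = 0.304279, Gamma_ttt = 0.000000
  tau = 0.500000: gamma = (0.229167, 0.291667), gamma' = (-0.416667, -0.333333); Gamma_sss = 0.000000, Gamma_sst = 0.000000, Gamma_stt = -0.322917, Gamma_tss = 0.000000, Gamma_tst = 0.309677, Gamma_ttt = 0.000000
  tau = 0.750000: gamma = (0.078125, 0.187500), gamma' = (-0.791667, -0.500000); Gamma_sss = 0.000000, Gamma_sst = 0.000000, Gamma_stt = -0.307813, Gamma_tss = 0.000000, Gamma_tst = 0.324873, Gamma_ttt = 0.000000
  tau = 1.000000: gamma = (-0.166667, 0.041667), gamma' = (-1.166667, -0.666667); Gamma_sss = 0.000000, Gamma_sst = 0.000000, Gamma_stt = -0.283333, Gamma_tss = 0.000000, Gamma_tst = 0.352941, Gamma_ttt = 0.000000
step 0: V^s = -0.5000, V^t = 0.3750
step 1: k1 = (0.000000, -0.038462), k2 = (-0.020014, -0.020724), k3 = (-0.020257, -0.020922), k4 = (-0.039239, -0.005621); V <- V + (h/6)(k1 + 2k2 + 2k3 + k4): V^s = -0.5100, V^t = 0.3644
step 2: k1 = (-0.039222, -0.005626), k2 = (-0.055865, 0.008923), k3 = (-0.056425, 0.009182), k4 = (-0.069696, 0.025298); V <- V + (h/6)(k1 + 2k2 + 2k3 + k4): V^s = -0.5378, V^t = 0.3690

Answer: V^s = -0.5378, V^t = 0.3690


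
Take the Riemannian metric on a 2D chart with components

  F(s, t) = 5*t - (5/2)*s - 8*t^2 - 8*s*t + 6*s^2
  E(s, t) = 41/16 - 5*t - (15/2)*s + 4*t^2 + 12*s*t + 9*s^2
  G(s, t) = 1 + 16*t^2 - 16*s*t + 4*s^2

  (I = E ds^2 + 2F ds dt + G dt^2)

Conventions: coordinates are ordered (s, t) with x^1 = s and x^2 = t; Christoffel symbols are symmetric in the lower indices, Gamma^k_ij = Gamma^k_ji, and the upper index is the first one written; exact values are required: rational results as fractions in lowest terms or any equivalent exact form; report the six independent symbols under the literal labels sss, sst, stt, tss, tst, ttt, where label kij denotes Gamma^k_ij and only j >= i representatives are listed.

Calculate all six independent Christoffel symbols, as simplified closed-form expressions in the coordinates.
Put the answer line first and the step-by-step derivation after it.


Answer: Gamma_sss = (144*s + 96*t - 60)/(208*s^2 - 64*s*t - 120*s + 320*t^2 - 80*t + 41), Gamma_sst = (96*s + 64*t - 40)/(208*s^2 - 64*s*t - 120*s + 320*t^2 - 80*t + 41), Gamma_stt = (-192*s - 128*t + 80)/(208*s^2 - 64*s*t - 120*s + 320*t^2 - 80*t + 41), Gamma_tss = (96*s - 192*t)/(208*s^2 - 64*s*t - 120*s + 320*t^2 - 80*t + 41), Gamma_tst = (64*s - 128*t)/(208*s^2 - 64*s*t - 120*s + 320*t^2 - 80*t + 41), Gamma_ttt = (-128*s + 256*t)/(208*s^2 - 64*s*t - 120*s + 320*t^2 - 80*t + 41)

E = 41/16 - 5*t - (15/2)*s + 4*t^2 + 12*s*t + 9*s^2; F = 5*t - (5/2)*s - 8*t^2 - 8*s*t + 6*s^2; G = 1 + 16*t^2 - 16*s*t + 4*s^2
Gamma^k_ij = (1/2) g^{kl} (d_i g_jl + d_j g_il - d_l g_ij), with g^inv = (1/(EG-F^2)) [[G, -F], [-F, E]]
first partials: E_s = -15/2 + 12*t + 18*s, E_t = -5 + 8*t + 12*s, F_s = -5/2 - 8*t + 12*s, F_t = 5 - 16*t - 8*s, G_s = -16*t + 8*s, G_t = 32*t - 16*s
D = EG - F^2 = 41/16 - 5*t - (15/2)*s + 20*t^2 - 4*s*t + 13*s^2
expanded: Gamma^s_ss = (G E_s - 2F F_s + F E_t)/(2D), Gamma^s_st = (G E_t - F G_s)/(2D), Gamma^s_tt = (2G F_t - G G_s - F G_t)/(2D), Gamma^t_ss = (2E F_s - E E_t - F E_s)/(2D), Gamma^t_st = (E G_s - F E_t)/(2D), Gamma^t_tt = (E G_t - 2F F_t + F G_s)/(2D); substitute and cancel common factors


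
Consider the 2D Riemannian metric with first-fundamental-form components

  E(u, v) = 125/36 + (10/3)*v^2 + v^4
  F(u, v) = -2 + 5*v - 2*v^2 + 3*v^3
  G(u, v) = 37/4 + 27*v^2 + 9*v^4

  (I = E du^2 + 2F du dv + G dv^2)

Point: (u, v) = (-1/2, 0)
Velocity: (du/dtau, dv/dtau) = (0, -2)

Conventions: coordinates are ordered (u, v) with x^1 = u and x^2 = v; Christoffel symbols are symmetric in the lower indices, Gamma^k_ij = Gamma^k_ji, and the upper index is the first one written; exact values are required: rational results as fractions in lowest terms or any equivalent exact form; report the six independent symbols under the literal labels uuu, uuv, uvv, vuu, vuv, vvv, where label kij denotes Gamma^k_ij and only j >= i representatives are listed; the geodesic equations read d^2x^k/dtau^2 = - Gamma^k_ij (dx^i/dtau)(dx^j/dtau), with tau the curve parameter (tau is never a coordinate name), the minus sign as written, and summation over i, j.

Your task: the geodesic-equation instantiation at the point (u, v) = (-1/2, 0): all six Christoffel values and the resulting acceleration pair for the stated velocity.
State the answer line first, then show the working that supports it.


Answer: Gamma_uuu = 0, Gamma_uuv = 0, Gamma_uvv = 6660/4049, Gamma_vuu = 0, Gamma_vuv = 0, Gamma_vvv = 1440/4049; accelerations (d^2u/dtau^2, d^2v/dtau^2) = (-26640/4049, -5760/4049)

E = 125/36, F = -2, G = 37/4 at the point
E_u = 0, E_v = 0, F_u = 0, F_v = 5, G_u = 0, G_v = 0
EG - F^2 = 4049/144;  g^inv = (144/4049) * [[37/4, 2], [2, 125/36]]
first-kind symbols [ij,l] = (1/2)(d_i g_jl + d_j g_il - d_l g_ij): [uu,u] = E_u/2 = 0, [uu,v] = F_u - E_v/2 = 0, [uv,u] = E_v/2 = 0, [uv,v] = G_u/2 = 0, [vv,u] = F_v - G_u/2 = 5, [vv,v] = G_v/2 = 0
Gamma^u_ij = (G*[ij,u] - F*[ij,v])/(EG - F^2), Gamma^v_ij = (E*[ij,v] - F*[ij,u])/(EG - F^2)
Gamma_uuu = 0, Gamma_uuv = 0, Gamma_uvv = 6660/4049, Gamma_vuu = 0, Gamma_vuv = 0, Gamma_vvv = 1440/4049
d^2u/dtau^2 = -(Gamma_uuu*(0)^2 + 2*Gamma_uuv*(0)*(-2) + Gamma_uvv*(-2)^2) = -26640/4049
d^2v/dtau^2 = -(Gamma_vuu*(0)^2 + 2*Gamma_vuv*(0)*(-2) + Gamma_vvv*(-2)^2) = -5760/4049


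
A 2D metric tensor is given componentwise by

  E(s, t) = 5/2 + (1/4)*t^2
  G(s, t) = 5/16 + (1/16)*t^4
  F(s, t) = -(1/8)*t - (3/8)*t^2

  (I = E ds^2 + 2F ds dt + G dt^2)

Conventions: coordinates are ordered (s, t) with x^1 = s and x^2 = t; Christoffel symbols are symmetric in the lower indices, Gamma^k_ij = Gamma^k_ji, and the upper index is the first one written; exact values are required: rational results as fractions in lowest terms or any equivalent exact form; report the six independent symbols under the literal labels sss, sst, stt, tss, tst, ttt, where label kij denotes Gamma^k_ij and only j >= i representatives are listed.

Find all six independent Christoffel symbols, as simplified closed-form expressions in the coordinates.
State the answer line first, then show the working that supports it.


Answer: Gamma_sss = (-6*t^3 - 2*t^2)/(t^6 + t^4 - 6*t^3 + 4*t^2 + 50), Gamma_sst = (t^5 + 5*t)/(t^6 + t^4 - 6*t^3 + 4*t^2 + 50), Gamma_stt = (t^4 - 30*t - 5)/(2*t^6 + 2*t^4 - 12*t^3 + 8*t^2 + 100), Gamma_tss = (-4*t^3 - 40*t)/(t^6 + t^4 - 6*t^3 + 4*t^2 + 50), Gamma_tst = (6*t^3 + 2*t^2)/(t^6 + t^4 - 6*t^3 + 4*t^2 + 50), Gamma_ttt = (2*t^5 + 2*t^3 - 9*t^2 - t)/(t^6 + t^4 - 6*t^3 + 4*t^2 + 50)

E = 5/2 + (1/4)*t^2; F = -(1/8)*t - (3/8)*t^2; G = 5/16 + (1/16)*t^4
Gamma^k_ij = (1/2) g^{kl} (d_i g_jl + d_j g_il - d_l g_ij), with g^inv = (1/(EG-F^2)) [[G, -F], [-F, E]]
first partials: E_s = 0, E_t = (1/2)*t, F_s = 0, F_t = -1/8 - (3/4)*t, G_s = 0, G_t = (1/4)*t^3
D = EG - F^2 = 25/32 + (1/16)*t^2 - (3/32)*t^3 + (1/64)*t^4 + (1/64)*t^6
expanded: Gamma^s_ss = (G E_s - 2F F_s + F E_t)/(2D), Gamma^s_st = (G E_t - F G_s)/(2D), Gamma^s_tt = (2G F_t - G G_s - F G_t)/(2D), Gamma^t_ss = (2E F_s - E E_t - F E_s)/(2D), Gamma^t_st = (E G_s - F E_t)/(2D), Gamma^t_tt = (E G_t - 2F F_t + F G_s)/(2D); substitute and cancel common factors


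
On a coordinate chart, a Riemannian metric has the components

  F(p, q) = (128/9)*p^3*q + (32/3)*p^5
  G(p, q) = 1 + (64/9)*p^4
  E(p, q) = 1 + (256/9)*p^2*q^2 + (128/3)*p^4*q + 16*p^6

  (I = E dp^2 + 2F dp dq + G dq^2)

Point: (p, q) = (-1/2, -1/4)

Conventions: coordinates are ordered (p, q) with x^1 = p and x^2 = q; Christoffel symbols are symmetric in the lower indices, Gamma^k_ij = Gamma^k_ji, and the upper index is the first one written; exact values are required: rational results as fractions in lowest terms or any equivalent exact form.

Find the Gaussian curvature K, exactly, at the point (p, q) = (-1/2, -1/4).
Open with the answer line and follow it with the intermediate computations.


Answer: K = -9216/2809

E = 37/36, F = 1/9, G = 13/9, EG - F^2 = 53/36 at the point
E_p = 5/9, E_q = -8/9, F_p = 2/3, F_q = -16/9, G_p = -32/9, G_q = 0
E_qq = 128/9, F_pq = 32/3, G_pp = 64/3
K follows from Brioschi's formula, (det M1 - det M2)/(EG - F^2)^2.
M1 = [[-E_qq/2 + F_pq - G_pp/2, E_p/2, F_p - E_q/2], [F_q - G_p/2, E, F], [G_q/2, F, G]] = [[-64/9, 5/18, 10/9], [0, 37/36, 1/9], [0, 1/9, 13/9]]; det M1 = -848/81
M2 = [[0, E_q/2, G_p/2], [E_q/2, E, F], [G_p/2, F, G]] = [[0, -4/9, -16/9], [-4/9, 37/36, 1/9], [-16/9, 1/9, 13/9]]; det M2 = -272/81
det M1 - det M2 = -64/9; K = -64/9 / (53/36)^2 = -9216/2809


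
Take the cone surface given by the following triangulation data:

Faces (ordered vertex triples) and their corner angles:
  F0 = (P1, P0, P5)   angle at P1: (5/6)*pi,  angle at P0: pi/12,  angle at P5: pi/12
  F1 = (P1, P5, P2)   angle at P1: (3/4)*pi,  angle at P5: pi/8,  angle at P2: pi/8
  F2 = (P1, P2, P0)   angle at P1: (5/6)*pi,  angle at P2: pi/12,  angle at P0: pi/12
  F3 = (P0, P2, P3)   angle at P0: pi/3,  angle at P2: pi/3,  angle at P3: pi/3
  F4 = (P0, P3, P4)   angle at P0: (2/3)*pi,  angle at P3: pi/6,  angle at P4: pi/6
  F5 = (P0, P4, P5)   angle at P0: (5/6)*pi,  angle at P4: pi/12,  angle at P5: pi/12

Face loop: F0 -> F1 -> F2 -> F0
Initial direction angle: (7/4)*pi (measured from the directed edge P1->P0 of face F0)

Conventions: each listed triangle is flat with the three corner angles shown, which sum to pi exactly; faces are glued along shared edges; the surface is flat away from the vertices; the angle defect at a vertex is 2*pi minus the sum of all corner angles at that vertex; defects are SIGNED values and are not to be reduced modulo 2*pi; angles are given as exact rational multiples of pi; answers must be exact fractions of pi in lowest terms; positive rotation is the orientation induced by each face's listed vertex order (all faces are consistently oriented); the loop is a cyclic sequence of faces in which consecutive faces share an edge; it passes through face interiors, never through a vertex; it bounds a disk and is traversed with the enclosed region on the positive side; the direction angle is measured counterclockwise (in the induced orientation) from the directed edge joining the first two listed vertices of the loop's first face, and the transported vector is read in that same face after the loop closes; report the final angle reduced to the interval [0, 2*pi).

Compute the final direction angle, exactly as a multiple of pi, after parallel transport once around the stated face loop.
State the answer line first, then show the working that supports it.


Answer: final direction angle = (4/3)*pi

enclosed vertex P1: corner angles sum to (29/12)*pi, defect = 2*pi - (29/12)*pi = (-5/12)*pi
by Gauss-Bonnet the loop rotates the vector by the enclosed defect sum (positive orientation, mod 2*pi)
final angle = (7/4)*pi - (5/12)*pi = (4/3)*pi (mod 2*pi)


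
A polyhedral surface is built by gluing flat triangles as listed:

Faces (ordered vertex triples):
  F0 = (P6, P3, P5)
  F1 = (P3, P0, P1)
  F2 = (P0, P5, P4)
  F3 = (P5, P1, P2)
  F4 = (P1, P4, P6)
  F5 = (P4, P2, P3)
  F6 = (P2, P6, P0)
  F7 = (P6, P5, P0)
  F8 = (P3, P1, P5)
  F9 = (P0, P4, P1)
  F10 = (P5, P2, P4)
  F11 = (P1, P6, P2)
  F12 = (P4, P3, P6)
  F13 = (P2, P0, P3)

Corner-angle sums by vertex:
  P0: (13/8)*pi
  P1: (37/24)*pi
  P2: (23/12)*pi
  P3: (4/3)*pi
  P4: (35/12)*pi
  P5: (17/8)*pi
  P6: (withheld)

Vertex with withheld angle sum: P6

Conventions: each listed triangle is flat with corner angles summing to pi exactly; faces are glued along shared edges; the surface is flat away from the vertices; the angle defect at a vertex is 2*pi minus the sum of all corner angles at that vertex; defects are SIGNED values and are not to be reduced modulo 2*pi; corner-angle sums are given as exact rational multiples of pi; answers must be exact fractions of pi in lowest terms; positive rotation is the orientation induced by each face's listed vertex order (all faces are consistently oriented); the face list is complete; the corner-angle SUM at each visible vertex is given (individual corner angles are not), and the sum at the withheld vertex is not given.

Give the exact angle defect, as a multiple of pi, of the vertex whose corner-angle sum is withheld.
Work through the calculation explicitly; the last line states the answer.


V = 7, E = 21, F = 14; chi = V - E + F = 0
Gauss-Bonnet: total defect = 2*pi*chi = 0; visible defects sum to (13/24)*pi

Answer: defect(P6) = (-13/24)*pi
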